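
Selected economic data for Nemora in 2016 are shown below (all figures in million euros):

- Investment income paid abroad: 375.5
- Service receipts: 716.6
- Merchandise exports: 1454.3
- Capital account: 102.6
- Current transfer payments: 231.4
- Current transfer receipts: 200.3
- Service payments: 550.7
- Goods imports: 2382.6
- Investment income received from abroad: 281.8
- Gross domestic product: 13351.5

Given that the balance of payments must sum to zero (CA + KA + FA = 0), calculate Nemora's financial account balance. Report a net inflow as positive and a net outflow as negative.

Goods balance = 1454.3 - 2382.6 = -928.3
Services balance = 716.6 - 550.7 = 165.9
Trade balance (goods + services) = -928.3 + 165.9 = -762.4
Net primary income = 281.8 - 375.5 = -93.7
Net secondary income = 200.3 - 231.4 = -31.1
Current account = -762.4 + (-93.7) + (-31.1) = -887.2
Financial account = -(-887.2 + 102.6) = 784.6

784.6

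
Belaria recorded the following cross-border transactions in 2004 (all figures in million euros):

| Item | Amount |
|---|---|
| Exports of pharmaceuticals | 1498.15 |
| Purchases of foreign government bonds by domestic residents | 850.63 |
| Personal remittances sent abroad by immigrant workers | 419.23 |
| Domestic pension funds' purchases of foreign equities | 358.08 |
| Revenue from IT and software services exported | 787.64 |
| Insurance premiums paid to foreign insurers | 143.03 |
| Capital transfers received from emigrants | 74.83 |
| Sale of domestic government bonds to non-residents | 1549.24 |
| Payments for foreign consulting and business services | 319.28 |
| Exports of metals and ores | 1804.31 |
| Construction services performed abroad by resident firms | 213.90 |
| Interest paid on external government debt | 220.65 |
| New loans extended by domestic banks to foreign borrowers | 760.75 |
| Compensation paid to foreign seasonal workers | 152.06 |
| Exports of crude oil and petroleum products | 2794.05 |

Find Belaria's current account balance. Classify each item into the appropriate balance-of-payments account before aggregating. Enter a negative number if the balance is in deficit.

5843.80

Goods: 1804.31 + 1498.15 + 2794.05 = 6096.51
Services: -319.28 + 787.64 - 143.03 + 213.90 = 539.23
Primary income: -152.06 - 220.65 = -372.71
Secondary income: -419.23
Current account = 6096.51 + 539.23 + (-372.71) + (-419.23) = 5843.80
(Excluded from the current account — financial account: purchases of foreign government bonds by domestic residents 850.63, domestic pension funds' purchases of foreign equities 358.08, sale of domestic government bonds to non-residents 1549.24, new loans extended by domestic banks to foreign borrowers 760.75; capital account: capital transfers received from emigrants 74.83.)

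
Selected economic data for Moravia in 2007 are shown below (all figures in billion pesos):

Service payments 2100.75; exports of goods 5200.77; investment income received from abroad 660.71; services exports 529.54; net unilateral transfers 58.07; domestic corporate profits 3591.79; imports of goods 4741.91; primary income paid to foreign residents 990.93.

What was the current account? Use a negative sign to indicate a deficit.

Goods balance = 5200.77 - 4741.91 = 458.86
Services balance = 529.54 - 2100.75 = -1571.21
Trade balance (goods + services) = 458.86 + (-1571.21) = -1112.35
Net primary income = 660.71 - 990.93 = -330.22
Net secondary income = 58.07
Current account = -1112.35 + (-330.22) + 58.07 = -1384.50

-1384.50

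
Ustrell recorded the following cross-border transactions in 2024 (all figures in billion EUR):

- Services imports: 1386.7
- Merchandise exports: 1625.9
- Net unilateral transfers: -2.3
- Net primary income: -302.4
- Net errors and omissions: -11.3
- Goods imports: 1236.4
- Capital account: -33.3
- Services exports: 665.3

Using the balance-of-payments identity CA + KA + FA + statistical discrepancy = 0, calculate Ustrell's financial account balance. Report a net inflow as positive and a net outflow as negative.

Goods balance = 1625.9 - 1236.4 = 389.5
Services balance = 665.3 - 1386.7 = -721.4
Trade balance (goods + services) = 389.5 + (-721.4) = -331.9
Net primary income = -302.4
Net secondary income = -2.3
Current account = -331.9 + (-302.4) + (-2.3) = -636.6
Financial account = -(-636.6 + (-33.3) + (-11.3)) = 681.2

681.2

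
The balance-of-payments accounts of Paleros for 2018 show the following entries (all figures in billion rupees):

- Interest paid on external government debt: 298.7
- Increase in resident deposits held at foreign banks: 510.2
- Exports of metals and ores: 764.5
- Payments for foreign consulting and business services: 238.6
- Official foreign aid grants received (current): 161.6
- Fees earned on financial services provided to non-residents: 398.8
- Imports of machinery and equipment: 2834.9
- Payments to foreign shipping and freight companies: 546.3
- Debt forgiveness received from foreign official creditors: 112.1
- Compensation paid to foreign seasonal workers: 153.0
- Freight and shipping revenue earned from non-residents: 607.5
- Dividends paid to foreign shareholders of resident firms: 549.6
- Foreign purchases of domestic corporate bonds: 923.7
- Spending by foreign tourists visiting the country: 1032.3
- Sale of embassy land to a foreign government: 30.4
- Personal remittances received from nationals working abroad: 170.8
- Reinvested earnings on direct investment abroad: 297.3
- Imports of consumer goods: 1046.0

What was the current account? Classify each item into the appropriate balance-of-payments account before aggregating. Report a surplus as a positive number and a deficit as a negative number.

-2234.3

Goods: -1046.0 + 764.5 - 2834.9 = -3116.4
Services: 1032.3 + 607.5 - 546.3 - 238.6 + 398.8 = 1253.7
Primary income: -153.0 - 298.7 - 549.6 + 297.3 = -704.0
Secondary income: 161.6 + 170.8 = 332.4
Current account = (-3116.4) + 1253.7 + (-704.0) + 332.4 = -2234.3
(Excluded from the current account — financial account: increase in resident deposits held at foreign banks 510.2, foreign purchases of domestic corporate bonds 923.7; capital account: debt forgiveness received from foreign official creditors 112.1, sale of embassy land to a foreign government 30.4.)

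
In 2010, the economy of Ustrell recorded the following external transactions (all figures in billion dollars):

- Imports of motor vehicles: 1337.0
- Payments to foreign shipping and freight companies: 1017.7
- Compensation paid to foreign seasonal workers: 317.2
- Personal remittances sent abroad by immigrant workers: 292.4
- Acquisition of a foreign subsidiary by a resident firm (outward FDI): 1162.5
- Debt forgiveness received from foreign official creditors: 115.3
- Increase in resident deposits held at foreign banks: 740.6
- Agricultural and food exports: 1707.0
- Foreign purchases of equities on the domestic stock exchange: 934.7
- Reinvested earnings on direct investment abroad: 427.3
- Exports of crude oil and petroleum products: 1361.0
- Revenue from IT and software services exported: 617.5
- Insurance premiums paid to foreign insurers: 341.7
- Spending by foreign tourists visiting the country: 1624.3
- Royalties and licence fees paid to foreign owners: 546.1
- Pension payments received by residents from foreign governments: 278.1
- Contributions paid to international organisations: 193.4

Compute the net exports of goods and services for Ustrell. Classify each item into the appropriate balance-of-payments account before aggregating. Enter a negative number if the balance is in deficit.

2067.3

Goods: 1707.0 + 1361.0 - 1337.0 = 1731.0
Services: 617.5 - 546.1 - 1017.7 - 341.7 + 1624.3 = 336.3
Trade balance = 1731.0 + 336.3 = 2067.3
(Excluded from the trade balance — primary income: compensation paid to foreign seasonal workers 317.2, reinvested earnings on direct investment abroad 427.3; secondary income: personal remittances sent abroad by immigrant workers 292.4, pension payments received by residents from foreign governments 278.1, contributions paid to international organisations 193.4; financial account: acquisition of a foreign subsidiary by a resident firm (outward FDI) 1162.5, increase in resident deposits held at foreign banks 740.6, foreign purchases of equities on the domestic stock exchange 934.7; capital account: debt forgiveness received from foreign official creditors 115.3.)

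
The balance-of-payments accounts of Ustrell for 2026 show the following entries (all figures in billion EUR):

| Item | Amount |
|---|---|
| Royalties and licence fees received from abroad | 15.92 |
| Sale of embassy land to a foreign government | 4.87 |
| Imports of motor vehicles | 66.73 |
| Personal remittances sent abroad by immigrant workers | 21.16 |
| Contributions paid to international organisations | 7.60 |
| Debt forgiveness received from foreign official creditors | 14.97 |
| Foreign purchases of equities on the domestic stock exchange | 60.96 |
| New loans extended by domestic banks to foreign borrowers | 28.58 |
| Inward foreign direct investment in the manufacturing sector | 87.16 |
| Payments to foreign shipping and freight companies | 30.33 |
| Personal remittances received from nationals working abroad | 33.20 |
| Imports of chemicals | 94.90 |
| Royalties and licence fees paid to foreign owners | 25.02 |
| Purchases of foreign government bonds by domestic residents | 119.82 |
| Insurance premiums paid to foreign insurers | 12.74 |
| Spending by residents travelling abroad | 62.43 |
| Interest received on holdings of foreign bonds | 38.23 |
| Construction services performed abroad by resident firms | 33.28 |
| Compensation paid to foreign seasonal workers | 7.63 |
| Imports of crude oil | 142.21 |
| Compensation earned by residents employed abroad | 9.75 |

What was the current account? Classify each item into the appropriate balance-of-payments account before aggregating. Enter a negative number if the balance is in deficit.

Goods: -142.21 - 94.90 - 66.73 = -303.84
Services: -62.43 + 33.28 + 15.92 - 12.74 - 25.02 - 30.33 = -81.32
Primary income: -7.63 + 9.75 + 38.23 = 40.35
Secondary income: -21.16 - 7.60 + 33.20 = 4.44
Current account = (-303.84) + (-81.32) + 40.35 + 4.44 = -340.37
(Excluded from the current account — capital account: sale of embassy land to a foreign government 4.87, debt forgiveness received from foreign official creditors 14.97; financial account: foreign purchases of equities on the domestic stock exchange 60.96, new loans extended by domestic banks to foreign borrowers 28.58, inward foreign direct investment in the manufacturing sector 87.16, purchases of foreign government bonds by domestic residents 119.82.)

-340.37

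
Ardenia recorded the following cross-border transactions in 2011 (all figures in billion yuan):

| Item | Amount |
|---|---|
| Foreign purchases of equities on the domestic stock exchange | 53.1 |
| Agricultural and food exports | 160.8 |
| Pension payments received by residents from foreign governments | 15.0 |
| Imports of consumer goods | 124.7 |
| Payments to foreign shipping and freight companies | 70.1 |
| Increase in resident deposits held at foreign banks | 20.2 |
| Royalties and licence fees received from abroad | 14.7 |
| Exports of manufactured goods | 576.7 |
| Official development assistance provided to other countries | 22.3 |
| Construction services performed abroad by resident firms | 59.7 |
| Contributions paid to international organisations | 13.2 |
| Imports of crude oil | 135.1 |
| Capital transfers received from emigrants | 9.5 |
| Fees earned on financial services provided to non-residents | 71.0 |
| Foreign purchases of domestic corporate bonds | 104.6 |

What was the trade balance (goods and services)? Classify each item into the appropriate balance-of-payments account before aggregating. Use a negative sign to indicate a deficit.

Goods: -135.1 + 160.8 + 576.7 - 124.7 = 477.7
Services: -70.1 + 59.7 + 14.7 + 71.0 = 75.3
Trade balance = 477.7 + 75.3 = 553.0
(Excluded from the trade balance — financial account: foreign purchases of equities on the domestic stock exchange 53.1, increase in resident deposits held at foreign banks 20.2, foreign purchases of domestic corporate bonds 104.6; secondary income: pension payments received by residents from foreign governments 15.0, official development assistance provided to other countries 22.3, contributions paid to international organisations 13.2; capital account: capital transfers received from emigrants 9.5.)

553.0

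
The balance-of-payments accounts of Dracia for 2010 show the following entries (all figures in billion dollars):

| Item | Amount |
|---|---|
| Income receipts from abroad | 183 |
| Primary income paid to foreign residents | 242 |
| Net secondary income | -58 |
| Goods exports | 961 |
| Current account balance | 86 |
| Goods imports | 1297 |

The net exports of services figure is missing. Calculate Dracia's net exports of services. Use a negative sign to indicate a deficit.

539

Current account = goods balance + services balance + net primary income + net secondary income
Sum of the known components = -453
Net exports of services = CA - (known components) = 86 - (-453) = 539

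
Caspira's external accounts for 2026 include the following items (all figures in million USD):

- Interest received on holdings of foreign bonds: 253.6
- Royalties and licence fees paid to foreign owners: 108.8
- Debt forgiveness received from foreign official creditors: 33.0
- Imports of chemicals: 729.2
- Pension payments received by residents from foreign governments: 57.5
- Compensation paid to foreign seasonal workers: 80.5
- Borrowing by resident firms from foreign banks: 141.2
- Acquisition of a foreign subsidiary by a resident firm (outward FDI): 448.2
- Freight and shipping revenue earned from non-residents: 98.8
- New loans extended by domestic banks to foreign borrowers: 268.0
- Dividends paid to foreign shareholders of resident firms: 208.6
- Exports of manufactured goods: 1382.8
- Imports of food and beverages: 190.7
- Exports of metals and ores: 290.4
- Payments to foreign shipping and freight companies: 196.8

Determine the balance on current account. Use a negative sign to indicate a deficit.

568.5

Goods: 290.4 - 729.2 - 190.7 + 1382.8 = 753.3
Services: 98.8 - 196.8 - 108.8 = -206.8
Primary income: -80.5 + 253.6 - 208.6 = -35.5
Secondary income: 57.5
Current account = 753.3 + (-206.8) + (-35.5) + 57.5 = 568.5
(Excluded from the current account — capital account: debt forgiveness received from foreign official creditors 33.0; financial account: borrowing by resident firms from foreign banks 141.2, acquisition of a foreign subsidiary by a resident firm (outward FDI) 448.2, new loans extended by domestic banks to foreign borrowers 268.0.)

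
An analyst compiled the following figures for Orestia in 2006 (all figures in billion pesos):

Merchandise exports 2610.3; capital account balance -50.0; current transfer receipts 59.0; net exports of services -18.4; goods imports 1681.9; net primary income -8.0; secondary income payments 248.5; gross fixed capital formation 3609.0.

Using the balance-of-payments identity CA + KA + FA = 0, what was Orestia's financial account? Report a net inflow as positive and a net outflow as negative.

-662.5

Goods balance = 2610.3 - 1681.9 = 928.4
Services balance = -18.4
Trade balance (goods + services) = 928.4 + (-18.4) = 910.0
Net primary income = -8.0
Net secondary income = 59.0 - 248.5 = -189.5
Current account = 910.0 + (-8.0) + (-189.5) = 712.5
Financial account = -(712.5 + (-50.0)) = -662.5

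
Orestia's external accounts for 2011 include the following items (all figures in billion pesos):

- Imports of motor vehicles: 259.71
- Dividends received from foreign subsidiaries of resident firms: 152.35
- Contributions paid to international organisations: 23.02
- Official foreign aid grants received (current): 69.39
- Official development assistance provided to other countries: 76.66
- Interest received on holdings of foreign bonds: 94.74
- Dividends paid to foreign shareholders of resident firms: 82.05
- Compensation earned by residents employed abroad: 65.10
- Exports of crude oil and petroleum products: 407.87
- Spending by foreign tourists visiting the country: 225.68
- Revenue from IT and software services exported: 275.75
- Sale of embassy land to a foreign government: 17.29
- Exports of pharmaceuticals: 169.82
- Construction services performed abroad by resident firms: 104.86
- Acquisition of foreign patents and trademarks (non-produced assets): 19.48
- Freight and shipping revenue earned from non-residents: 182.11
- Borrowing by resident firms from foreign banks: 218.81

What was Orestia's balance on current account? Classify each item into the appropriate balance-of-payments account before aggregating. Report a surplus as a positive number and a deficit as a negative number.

1306.23

Goods: 407.87 - 259.71 + 169.82 = 317.98
Services: 275.75 + 104.86 + 182.11 + 225.68 = 788.40
Primary income: 65.10 + 152.35 - 82.05 + 94.74 = 230.14
Secondary income: 69.39 - 76.66 - 23.02 = -30.29
Current account = 317.98 + 788.40 + 230.14 + (-30.29) = 1306.23
(Excluded from the current account — capital account: sale of embassy land to a foreign government 17.29, acquisition of foreign patents and trademarks (non-produced assets) 19.48; financial account: borrowing by resident firms from foreign banks 218.81.)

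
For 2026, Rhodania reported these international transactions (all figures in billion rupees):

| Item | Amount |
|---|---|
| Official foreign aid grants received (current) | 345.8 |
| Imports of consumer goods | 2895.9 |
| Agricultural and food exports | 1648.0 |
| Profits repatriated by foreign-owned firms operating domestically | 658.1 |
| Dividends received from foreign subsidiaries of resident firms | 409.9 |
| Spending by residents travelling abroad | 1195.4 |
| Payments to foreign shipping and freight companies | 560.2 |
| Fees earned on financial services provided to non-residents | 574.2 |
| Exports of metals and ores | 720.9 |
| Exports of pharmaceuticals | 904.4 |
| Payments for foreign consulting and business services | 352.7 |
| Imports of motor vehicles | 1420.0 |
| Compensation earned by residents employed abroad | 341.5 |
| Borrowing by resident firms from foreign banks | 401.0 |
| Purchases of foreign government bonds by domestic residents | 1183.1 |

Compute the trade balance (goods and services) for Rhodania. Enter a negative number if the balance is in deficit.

Goods: 720.9 - 1420.0 + 1648.0 + 904.4 - 2895.9 = -1042.6
Services: 574.2 - 560.2 - 1195.4 - 352.7 = -1534.1
Trade balance = -1042.6 + (-1534.1) = -2576.7
(Excluded from the trade balance — secondary income: official foreign aid grants received (current) 345.8; primary income: profits repatriated by foreign-owned firms operating domestically 658.1, dividends received from foreign subsidiaries of resident firms 409.9, compensation earned by residents employed abroad 341.5; financial account: borrowing by resident firms from foreign banks 401.0, purchases of foreign government bonds by domestic residents 1183.1.)

-2576.7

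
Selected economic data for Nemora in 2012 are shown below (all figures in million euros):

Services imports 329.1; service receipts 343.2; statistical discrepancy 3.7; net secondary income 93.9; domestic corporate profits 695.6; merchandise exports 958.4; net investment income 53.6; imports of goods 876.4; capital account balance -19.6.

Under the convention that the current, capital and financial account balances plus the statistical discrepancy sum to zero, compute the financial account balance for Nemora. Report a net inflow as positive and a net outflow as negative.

-227.7

Goods balance = 958.4 - 876.4 = 82.0
Services balance = 343.2 - 329.1 = 14.1
Trade balance (goods + services) = 82.0 + 14.1 = 96.1
Net primary income = 53.6
Net secondary income = 93.9
Current account = 96.1 + 53.6 + 93.9 = 243.6
Financial account = -(243.6 + (-19.6) + 3.7) = -227.7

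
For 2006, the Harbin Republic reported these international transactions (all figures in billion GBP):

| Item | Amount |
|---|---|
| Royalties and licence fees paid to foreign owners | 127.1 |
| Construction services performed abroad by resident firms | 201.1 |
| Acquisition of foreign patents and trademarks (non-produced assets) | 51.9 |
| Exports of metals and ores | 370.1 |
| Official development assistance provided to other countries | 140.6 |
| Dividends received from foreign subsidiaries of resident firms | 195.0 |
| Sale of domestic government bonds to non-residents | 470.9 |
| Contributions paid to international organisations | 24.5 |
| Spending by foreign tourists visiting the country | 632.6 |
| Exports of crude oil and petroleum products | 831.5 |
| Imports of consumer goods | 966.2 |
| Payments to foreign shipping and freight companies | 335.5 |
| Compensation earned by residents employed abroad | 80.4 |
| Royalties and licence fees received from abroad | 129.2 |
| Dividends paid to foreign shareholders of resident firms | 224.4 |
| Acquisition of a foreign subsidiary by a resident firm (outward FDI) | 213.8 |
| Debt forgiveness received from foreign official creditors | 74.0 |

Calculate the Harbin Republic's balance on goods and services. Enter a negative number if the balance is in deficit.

Goods: 831.5 - 966.2 + 370.1 = 235.4
Services: 201.1 + 632.6 - 127.1 - 335.5 + 129.2 = 500.3
Trade balance = 235.4 + 500.3 = 735.7
(Excluded from the trade balance — capital account: acquisition of foreign patents and trademarks (non-produced assets) 51.9, debt forgiveness received from foreign official creditors 74.0; secondary income: official development assistance provided to other countries 140.6, contributions paid to international organisations 24.5; primary income: dividends received from foreign subsidiaries of resident firms 195.0, compensation earned by residents employed abroad 80.4, dividends paid to foreign shareholders of resident firms 224.4; financial account: sale of domestic government bonds to non-residents 470.9, acquisition of a foreign subsidiary by a resident firm (outward FDI) 213.8.)

735.7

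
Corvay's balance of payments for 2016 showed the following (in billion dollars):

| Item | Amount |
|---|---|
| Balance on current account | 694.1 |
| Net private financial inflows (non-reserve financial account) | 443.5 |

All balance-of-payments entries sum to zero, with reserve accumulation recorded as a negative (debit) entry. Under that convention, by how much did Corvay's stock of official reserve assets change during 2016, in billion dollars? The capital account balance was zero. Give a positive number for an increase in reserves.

1137.6

Official reserve transactions balance = -(694.1 + 443.5) = -1137.6
An accumulation of reserves is recorded as a debit (negative entry), so the change in the stock of reserves is the negative of that balance.
Change in official reserves = -(-1137.6) = 1137.6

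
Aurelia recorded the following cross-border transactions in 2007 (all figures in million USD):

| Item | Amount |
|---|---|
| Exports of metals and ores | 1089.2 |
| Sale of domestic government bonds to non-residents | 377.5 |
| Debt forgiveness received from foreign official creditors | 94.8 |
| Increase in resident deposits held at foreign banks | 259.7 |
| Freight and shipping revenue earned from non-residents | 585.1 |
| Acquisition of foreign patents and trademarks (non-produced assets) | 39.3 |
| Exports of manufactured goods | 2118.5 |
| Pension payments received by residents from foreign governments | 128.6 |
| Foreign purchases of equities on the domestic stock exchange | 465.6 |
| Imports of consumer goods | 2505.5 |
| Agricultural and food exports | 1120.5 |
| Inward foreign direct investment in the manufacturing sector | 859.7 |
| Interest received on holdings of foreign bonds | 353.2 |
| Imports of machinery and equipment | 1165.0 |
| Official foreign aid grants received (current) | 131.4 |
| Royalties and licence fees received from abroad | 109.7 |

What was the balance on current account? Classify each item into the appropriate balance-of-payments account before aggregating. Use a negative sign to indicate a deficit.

1965.7

Goods: 2118.5 + 1089.2 - 1165.0 - 2505.5 + 1120.5 = 657.7
Services: 585.1 + 109.7 = 694.8
Primary income: 353.2
Secondary income: 131.4 + 128.6 = 260.0
Current account = 657.7 + 694.8 + 353.2 + 260.0 = 1965.7
(Excluded from the current account — financial account: sale of domestic government bonds to non-residents 377.5, increase in resident deposits held at foreign banks 259.7, foreign purchases of equities on the domestic stock exchange 465.6, inward foreign direct investment in the manufacturing sector 859.7; capital account: debt forgiveness received from foreign official creditors 94.8, acquisition of foreign patents and trademarks (non-produced assets) 39.3.)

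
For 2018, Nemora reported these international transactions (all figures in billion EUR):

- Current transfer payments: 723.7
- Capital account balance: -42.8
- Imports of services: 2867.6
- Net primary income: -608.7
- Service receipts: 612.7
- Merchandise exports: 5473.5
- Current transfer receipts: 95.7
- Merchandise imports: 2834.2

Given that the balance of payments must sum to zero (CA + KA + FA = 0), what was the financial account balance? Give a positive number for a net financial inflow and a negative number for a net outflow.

895.1

Goods balance = 5473.5 - 2834.2 = 2639.3
Services balance = 612.7 - 2867.6 = -2254.9
Trade balance (goods + services) = 2639.3 + (-2254.9) = 384.4
Net primary income = -608.7
Net secondary income = 95.7 - 723.7 = -628.0
Current account = 384.4 + (-608.7) + (-628.0) = -852.3
Financial account = -(-852.3 + (-42.8)) = 895.1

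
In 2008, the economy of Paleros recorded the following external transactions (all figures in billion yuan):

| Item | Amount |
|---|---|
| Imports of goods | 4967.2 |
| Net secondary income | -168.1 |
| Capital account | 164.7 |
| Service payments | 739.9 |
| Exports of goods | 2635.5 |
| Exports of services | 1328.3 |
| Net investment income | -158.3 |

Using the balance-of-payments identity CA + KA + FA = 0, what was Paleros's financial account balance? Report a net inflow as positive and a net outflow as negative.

Goods balance = 2635.5 - 4967.2 = -2331.7
Services balance = 1328.3 - 739.9 = 588.4
Trade balance (goods + services) = -2331.7 + 588.4 = -1743.3
Net primary income = -158.3
Net secondary income = -168.1
Current account = -1743.3 + (-158.3) + (-168.1) = -2069.7
Financial account = -(-2069.7 + 164.7) = 1905.0

1905.0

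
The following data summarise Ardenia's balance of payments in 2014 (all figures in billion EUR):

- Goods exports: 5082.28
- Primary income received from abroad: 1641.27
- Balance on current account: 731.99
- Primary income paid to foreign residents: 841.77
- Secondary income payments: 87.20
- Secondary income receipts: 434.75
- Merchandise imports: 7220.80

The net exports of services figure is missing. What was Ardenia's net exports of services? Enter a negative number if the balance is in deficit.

1723.46

Current account = goods balance + services balance + net primary income + net secondary income
Sum of the known components = -991.47
Net exports of services = CA - (known components) = 731.99 - (-991.47) = 1723.46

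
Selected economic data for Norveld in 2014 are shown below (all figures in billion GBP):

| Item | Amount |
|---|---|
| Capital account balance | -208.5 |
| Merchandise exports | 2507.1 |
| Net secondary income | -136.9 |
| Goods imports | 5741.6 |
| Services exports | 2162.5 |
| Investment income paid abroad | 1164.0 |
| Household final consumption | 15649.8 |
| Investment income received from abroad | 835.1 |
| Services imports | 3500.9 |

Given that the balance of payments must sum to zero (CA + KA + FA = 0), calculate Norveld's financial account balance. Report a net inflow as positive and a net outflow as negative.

5247.2

Goods balance = 2507.1 - 5741.6 = -3234.5
Services balance = 2162.5 - 3500.9 = -1338.4
Trade balance (goods + services) = -3234.5 + (-1338.4) = -4572.9
Net primary income = 835.1 - 1164.0 = -328.9
Net secondary income = -136.9
Current account = -4572.9 + (-328.9) + (-136.9) = -5038.7
Financial account = -(-5038.7 + (-208.5)) = 5247.2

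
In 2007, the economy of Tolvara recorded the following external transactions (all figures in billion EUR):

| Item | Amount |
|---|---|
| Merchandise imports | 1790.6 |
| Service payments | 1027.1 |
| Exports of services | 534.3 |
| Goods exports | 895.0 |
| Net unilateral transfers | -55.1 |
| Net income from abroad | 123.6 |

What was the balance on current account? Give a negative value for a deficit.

Goods balance = 895.0 - 1790.6 = -895.6
Services balance = 534.3 - 1027.1 = -492.8
Trade balance (goods + services) = -895.6 + (-492.8) = -1388.4
Net primary income = 123.6
Net secondary income = -55.1
Current account = -1388.4 + 123.6 + (-55.1) = -1319.9

-1319.9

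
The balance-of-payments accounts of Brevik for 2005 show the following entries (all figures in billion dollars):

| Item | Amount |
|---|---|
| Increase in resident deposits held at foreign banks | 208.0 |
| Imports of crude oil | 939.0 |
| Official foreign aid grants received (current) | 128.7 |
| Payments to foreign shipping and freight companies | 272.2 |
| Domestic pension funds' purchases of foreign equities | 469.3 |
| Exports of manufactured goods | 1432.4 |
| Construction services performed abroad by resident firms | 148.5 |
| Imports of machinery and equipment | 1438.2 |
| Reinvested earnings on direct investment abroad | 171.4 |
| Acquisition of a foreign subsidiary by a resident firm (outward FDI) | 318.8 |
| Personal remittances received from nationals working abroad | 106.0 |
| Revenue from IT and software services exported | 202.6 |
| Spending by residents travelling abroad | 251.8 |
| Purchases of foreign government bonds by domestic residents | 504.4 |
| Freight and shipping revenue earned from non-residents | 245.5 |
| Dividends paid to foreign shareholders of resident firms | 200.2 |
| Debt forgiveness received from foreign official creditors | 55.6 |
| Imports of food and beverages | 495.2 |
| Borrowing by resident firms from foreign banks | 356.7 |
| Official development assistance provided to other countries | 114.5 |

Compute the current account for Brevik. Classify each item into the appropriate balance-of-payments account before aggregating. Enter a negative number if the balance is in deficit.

-1276.0

Goods: 1432.4 - 1438.2 - 939.0 - 495.2 = -1440.0
Services: 148.5 + 245.5 - 251.8 - 272.2 + 202.6 = 72.6
Primary income: 171.4 - 200.2 = -28.8
Secondary income: -114.5 + 106.0 + 128.7 = 120.2
Current account = (-1440.0) + 72.6 + (-28.8) + 120.2 = -1276.0
(Excluded from the current account — financial account: increase in resident deposits held at foreign banks 208.0, domestic pension funds' purchases of foreign equities 469.3, acquisition of a foreign subsidiary by a resident firm (outward FDI) 318.8, purchases of foreign government bonds by domestic residents 504.4, borrowing by resident firms from foreign banks 356.7; capital account: debt forgiveness received from foreign official creditors 55.6.)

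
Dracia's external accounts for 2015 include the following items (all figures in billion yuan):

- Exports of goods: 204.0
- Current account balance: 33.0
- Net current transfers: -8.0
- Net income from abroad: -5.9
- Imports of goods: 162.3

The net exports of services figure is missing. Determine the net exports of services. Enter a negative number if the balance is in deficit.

Current account = goods balance + services balance + net primary income + net secondary income
Sum of the known components = 27.8
Net exports of services = CA - (known components) = 33.0 - 27.8 = 5.2

5.2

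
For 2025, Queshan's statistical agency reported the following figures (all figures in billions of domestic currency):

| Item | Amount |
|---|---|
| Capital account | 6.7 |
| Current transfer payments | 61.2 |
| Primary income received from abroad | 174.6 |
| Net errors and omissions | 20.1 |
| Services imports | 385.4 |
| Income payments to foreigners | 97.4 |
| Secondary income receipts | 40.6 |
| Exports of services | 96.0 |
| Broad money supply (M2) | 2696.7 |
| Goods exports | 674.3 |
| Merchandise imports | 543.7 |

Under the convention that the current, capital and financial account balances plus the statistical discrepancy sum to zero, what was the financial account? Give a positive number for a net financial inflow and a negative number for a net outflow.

Goods balance = 674.3 - 543.7 = 130.6
Services balance = 96.0 - 385.4 = -289.4
Trade balance (goods + services) = 130.6 + (-289.4) = -158.8
Net primary income = 174.6 - 97.4 = 77.2
Net secondary income = 40.6 - 61.2 = -20.6
Current account = -158.8 + 77.2 + (-20.6) = -102.2
Financial account = -(-102.2 + 6.7 + 20.1) = 75.4

75.4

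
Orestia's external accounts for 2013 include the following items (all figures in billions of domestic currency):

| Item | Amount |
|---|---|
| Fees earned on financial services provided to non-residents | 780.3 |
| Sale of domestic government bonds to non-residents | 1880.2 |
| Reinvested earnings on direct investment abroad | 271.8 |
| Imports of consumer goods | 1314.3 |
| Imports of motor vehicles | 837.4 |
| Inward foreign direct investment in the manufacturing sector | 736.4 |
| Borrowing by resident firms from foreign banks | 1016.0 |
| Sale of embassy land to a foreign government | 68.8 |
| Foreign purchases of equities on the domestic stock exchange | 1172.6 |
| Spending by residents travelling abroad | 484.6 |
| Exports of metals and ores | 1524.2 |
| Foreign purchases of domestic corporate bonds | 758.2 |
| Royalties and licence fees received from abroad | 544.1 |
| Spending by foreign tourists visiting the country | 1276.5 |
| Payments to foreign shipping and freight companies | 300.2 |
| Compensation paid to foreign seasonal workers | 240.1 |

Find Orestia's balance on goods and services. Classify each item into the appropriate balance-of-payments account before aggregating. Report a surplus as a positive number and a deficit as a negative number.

Goods: -1314.3 + 1524.2 - 837.4 = -627.5
Services: -484.6 - 300.2 + 1276.5 + 780.3 + 544.1 = 1816.1
Trade balance = -627.5 + 1816.1 = 1188.6
(Excluded from the trade balance — financial account: sale of domestic government bonds to non-residents 1880.2, inward foreign direct investment in the manufacturing sector 736.4, borrowing by resident firms from foreign banks 1016.0, foreign purchases of equities on the domestic stock exchange 1172.6, foreign purchases of domestic corporate bonds 758.2; primary income: reinvested earnings on direct investment abroad 271.8, compensation paid to foreign seasonal workers 240.1; capital account: sale of embassy land to a foreign government 68.8.)

1188.6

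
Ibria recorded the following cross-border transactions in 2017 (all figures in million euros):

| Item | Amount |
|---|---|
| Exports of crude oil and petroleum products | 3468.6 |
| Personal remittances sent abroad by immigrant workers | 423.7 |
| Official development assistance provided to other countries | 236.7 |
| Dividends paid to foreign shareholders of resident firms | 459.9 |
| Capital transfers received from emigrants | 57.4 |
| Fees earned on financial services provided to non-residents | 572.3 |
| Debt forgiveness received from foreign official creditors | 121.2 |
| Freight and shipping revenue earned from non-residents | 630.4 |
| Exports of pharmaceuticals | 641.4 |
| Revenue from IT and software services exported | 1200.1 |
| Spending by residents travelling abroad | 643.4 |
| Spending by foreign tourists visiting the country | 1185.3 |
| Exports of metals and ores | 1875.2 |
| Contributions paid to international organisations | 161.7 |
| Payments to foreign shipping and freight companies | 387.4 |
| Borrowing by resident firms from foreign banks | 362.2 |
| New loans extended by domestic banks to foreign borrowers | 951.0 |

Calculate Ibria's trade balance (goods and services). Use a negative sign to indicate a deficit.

Goods: 3468.6 + 641.4 + 1875.2 = 5985.2
Services: 1200.1 + 630.4 - 643.4 + 1185.3 - 387.4 + 572.3 = 2557.3
Trade balance = 5985.2 + 2557.3 = 8542.5
(Excluded from the trade balance — secondary income: personal remittances sent abroad by immigrant workers 423.7, official development assistance provided to other countries 236.7, contributions paid to international organisations 161.7; primary income: dividends paid to foreign shareholders of resident firms 459.9; capital account: capital transfers received from emigrants 57.4, debt forgiveness received from foreign official creditors 121.2; financial account: borrowing by resident firms from foreign banks 362.2, new loans extended by domestic banks to foreign borrowers 951.0.)

8542.5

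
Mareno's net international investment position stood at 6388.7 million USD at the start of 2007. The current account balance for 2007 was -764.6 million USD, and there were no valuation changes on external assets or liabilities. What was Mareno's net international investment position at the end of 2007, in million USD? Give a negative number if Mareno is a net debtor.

With no valuation effects, change in NIIP = current account = -764.6
End-of-year NIIP = 6388.7 + (-764.6) = 5624.1

5624.1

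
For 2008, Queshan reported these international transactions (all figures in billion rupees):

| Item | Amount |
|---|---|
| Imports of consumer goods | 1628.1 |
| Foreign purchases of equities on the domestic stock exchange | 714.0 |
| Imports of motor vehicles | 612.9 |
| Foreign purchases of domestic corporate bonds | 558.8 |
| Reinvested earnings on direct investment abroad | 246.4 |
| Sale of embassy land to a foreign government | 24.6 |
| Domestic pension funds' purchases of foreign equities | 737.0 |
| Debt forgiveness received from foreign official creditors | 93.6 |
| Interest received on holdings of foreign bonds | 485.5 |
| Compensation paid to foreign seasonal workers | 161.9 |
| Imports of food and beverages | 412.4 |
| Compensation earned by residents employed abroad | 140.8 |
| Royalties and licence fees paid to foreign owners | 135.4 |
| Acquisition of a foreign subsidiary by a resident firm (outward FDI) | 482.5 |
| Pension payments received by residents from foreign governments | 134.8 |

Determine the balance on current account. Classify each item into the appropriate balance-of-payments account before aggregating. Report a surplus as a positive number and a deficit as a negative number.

Goods: -412.4 - 1628.1 - 612.9 = -2653.4
Services: -135.4
Primary income: 246.4 + 485.5 + 140.8 - 161.9 = 710.8
Secondary income: 134.8
Current account = (-2653.4) + (-135.4) + 710.8 + 134.8 = -1943.2
(Excluded from the current account — financial account: foreign purchases of equities on the domestic stock exchange 714.0, foreign purchases of domestic corporate bonds 558.8, domestic pension funds' purchases of foreign equities 737.0, acquisition of a foreign subsidiary by a resident firm (outward FDI) 482.5; capital account: sale of embassy land to a foreign government 24.6, debt forgiveness received from foreign official creditors 93.6.)

-1943.2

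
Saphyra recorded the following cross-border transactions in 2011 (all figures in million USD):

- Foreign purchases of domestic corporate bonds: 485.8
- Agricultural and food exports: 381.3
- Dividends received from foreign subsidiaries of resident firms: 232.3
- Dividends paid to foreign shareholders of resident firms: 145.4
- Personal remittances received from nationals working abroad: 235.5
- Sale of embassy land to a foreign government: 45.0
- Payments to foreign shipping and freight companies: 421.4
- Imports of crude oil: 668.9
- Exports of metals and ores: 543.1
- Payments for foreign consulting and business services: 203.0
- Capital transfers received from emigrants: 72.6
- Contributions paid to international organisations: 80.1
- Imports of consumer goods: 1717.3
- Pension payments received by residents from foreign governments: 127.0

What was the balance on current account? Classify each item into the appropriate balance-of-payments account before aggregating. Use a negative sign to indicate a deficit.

Goods: -668.9 - 1717.3 + 543.1 + 381.3 = -1461.8
Services: -421.4 - 203.0 = -624.4
Primary income: -145.4 + 232.3 = 86.9
Secondary income: -80.1 + 235.5 + 127.0 = 282.4
Current account = (-1461.8) + (-624.4) + 86.9 + 282.4 = -1716.9
(Excluded from the current account — financial account: foreign purchases of domestic corporate bonds 485.8; capital account: sale of embassy land to a foreign government 45.0, capital transfers received from emigrants 72.6.)

-1716.9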